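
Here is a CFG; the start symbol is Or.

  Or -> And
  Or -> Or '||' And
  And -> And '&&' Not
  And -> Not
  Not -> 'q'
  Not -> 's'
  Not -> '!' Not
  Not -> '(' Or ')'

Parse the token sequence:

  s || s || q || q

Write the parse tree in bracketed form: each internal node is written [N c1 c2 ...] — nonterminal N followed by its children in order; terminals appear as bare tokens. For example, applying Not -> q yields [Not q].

[Or [Or [Or [Or [And [Not s]]] || [And [Not s]]] || [And [Not q]]] || [And [Not q]]]

Or
Or || And
Or || And || And
Or || And || And || And
And || And || And || And
Not || And || And || And
s || And || And || And
s || Not || And || And
s || s || And || And
s || s || Not || And
s || s || q || And
s || s || q || Not
s || s || q || q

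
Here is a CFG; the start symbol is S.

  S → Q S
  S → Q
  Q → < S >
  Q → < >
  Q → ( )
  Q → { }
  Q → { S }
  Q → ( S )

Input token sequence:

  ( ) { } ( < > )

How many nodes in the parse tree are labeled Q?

[S [Q ( )] [S [Q { }] [S [Q ( [S [Q < >]] )]]]]

4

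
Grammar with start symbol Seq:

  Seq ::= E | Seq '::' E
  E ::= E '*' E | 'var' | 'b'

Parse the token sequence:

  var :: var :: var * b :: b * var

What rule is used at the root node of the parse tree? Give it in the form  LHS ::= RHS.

[Seq [Seq [Seq [Seq [E var]] :: [E var]] :: [E [E var] * [E b]]] :: [E [E b] * [E var]]]

Seq ::= Seq '::' E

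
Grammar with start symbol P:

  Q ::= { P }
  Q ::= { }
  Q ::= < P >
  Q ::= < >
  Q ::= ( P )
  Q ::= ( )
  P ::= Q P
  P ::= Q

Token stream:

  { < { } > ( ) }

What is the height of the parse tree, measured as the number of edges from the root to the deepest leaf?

[P [Q { [P [Q < [P [Q { }]] >] [P [Q ( )]]] }]]

6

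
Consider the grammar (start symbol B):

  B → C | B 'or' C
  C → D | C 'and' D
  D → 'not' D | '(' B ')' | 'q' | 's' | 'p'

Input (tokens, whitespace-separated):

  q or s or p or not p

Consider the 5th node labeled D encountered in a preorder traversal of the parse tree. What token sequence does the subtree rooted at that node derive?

[B [B [B [B [C [D q]]] or [C [D s]]] or [C [D p]]] or [C [D not [D p]]]]

p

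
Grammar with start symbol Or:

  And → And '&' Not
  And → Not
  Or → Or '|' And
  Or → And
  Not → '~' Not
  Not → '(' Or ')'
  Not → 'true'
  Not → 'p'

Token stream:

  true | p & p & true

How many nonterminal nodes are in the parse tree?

10

[Or [Or [And [Not true]]] | [And [And [And [Not p]] & [Not p]] & [Not true]]]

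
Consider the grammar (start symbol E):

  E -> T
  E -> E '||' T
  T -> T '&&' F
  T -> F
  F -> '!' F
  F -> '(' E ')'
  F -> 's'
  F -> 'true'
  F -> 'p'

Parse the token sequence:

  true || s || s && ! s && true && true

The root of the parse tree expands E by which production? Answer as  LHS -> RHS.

[E [E [E [T [F true]]] || [T [F s]]] || [T [T [T [T [F s]] && [F ! [F s]]] && [F true]] && [F true]]]

E -> E '||' T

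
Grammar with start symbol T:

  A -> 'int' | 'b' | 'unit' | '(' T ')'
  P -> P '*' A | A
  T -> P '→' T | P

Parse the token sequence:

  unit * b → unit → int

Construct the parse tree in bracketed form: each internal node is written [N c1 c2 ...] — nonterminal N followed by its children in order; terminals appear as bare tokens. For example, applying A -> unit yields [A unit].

[T [P [P [A unit]] * [A b]] → [T [P [A unit]] → [T [P [A int]]]]]

T
P → T
P * A → T
A * A → T
unit * A → T
unit * b → T
unit * b → P → T
unit * b → A → T
unit * b → unit → T
unit * b → unit → P
unit * b → unit → A
unit * b → unit → int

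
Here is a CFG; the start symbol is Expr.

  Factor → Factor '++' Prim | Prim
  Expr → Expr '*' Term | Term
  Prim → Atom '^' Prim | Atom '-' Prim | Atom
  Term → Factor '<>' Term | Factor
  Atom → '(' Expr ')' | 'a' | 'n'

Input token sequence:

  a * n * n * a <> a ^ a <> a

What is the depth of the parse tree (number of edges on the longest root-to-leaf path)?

8

[Expr [Expr [Expr [Expr [Term [Factor [Prim [Atom a]]]]] * [Term [Factor [Prim [Atom n]]]]] * [Term [Factor [Prim [Atom n]]]]] * [Term [Factor [Prim [Atom a]]] <> [Term [Factor [Prim [Atom a] ^ [Prim [Atom a]]]] <> [Term [Factor [Prim [Atom a]]]]]]]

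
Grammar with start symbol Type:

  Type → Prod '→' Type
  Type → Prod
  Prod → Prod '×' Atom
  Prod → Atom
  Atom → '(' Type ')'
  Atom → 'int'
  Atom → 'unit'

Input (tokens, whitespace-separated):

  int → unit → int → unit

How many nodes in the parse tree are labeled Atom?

[Type [Prod [Atom int]] → [Type [Prod [Atom unit]] → [Type [Prod [Atom int]] → [Type [Prod [Atom unit]]]]]]

4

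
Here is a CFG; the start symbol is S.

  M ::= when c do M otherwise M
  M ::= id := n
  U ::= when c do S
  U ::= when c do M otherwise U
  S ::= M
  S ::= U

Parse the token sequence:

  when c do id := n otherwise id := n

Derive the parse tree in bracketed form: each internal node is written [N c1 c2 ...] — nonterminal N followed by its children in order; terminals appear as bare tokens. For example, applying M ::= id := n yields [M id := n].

S
M
when c do M otherwise M
when c do id := n otherwise M
when c do id := n otherwise id := n

[S [M when c do [M id := n] otherwise [M id := n]]]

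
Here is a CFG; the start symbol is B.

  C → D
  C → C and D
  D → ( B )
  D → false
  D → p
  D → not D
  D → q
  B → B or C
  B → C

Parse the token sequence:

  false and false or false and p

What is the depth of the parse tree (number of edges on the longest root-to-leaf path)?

5

[B [B [C [C [D false]] and [D false]]] or [C [C [D false]] and [D p]]]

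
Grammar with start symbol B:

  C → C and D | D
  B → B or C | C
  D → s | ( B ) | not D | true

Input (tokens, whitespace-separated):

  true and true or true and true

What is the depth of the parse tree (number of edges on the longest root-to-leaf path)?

5

[B [B [C [C [D true]] and [D true]]] or [C [C [D true]] and [D true]]]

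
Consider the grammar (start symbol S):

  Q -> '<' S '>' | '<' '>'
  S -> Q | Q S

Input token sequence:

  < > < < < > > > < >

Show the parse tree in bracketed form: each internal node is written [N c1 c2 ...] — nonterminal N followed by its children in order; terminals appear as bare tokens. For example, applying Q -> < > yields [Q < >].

[S [Q < >] [S [Q < [S [Q < [S [Q < >]] >]] >] [S [Q < >]]]]

S
Q S
< > S
< > Q S
< > < S > S
< > < Q > S
< > < < S > > S
< > < < Q > > S
< > < < < > > > S
< > < < < > > > Q
< > < < < > > > < >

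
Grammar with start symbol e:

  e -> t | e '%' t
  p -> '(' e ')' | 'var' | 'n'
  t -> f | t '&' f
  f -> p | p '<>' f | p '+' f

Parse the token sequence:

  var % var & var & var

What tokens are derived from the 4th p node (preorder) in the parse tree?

[e [e [t [f [p var]]]] % [t [t [t [f [p var]]] & [f [p var]]] & [f [p var]]]]

var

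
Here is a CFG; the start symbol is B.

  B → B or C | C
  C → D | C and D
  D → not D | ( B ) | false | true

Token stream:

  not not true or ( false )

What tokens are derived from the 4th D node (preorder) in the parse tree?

[B [B [C [D not [D not [D true]]]]] or [C [D ( [B [C [D false]]] )]]]

( false )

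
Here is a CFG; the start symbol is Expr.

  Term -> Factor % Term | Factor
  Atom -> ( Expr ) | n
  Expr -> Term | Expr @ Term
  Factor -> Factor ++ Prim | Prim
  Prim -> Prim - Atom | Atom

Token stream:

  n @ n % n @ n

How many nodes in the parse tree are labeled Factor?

4

[Expr [Expr [Expr [Term [Factor [Prim [Atom n]]]]] @ [Term [Factor [Prim [Atom n]]] % [Term [Factor [Prim [Atom n]]]]]] @ [Term [Factor [Prim [Atom n]]]]]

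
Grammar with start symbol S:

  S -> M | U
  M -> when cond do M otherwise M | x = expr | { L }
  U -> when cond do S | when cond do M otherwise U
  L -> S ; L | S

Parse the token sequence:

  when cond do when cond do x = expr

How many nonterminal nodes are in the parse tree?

[S [U when cond do [S [U when cond do [S [M x = expr]]]]]]

6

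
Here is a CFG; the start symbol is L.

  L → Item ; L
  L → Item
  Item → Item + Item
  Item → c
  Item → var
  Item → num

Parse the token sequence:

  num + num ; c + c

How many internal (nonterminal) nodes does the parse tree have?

8

[L [Item [Item num] + [Item num]] ; [L [Item [Item c] + [Item c]]]]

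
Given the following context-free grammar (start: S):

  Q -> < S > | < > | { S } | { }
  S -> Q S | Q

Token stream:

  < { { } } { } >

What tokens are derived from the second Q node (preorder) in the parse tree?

{ { } }

[S [Q < [S [Q { [S [Q { }]] }] [S [Q { }]]] >]]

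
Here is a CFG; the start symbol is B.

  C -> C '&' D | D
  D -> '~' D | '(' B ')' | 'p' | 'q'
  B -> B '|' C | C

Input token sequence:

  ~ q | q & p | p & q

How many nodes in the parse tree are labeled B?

3

[B [B [B [C [D ~ [D q]]]] | [C [C [D q]] & [D p]]] | [C [C [D p]] & [D q]]]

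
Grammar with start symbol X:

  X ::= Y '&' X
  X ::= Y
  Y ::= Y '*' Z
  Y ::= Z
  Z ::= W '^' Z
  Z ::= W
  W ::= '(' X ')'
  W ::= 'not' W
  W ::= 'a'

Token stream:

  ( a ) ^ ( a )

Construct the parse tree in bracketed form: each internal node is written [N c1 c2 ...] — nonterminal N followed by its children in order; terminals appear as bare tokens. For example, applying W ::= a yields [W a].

X
Y
Z
W ^ Z
( X ) ^ Z
( Y ) ^ Z
( Z ) ^ Z
( W ) ^ Z
( a ) ^ Z
( a ) ^ W
( a ) ^ ( X )
( a ) ^ ( Y )
( a ) ^ ( Z )
( a ) ^ ( W )
( a ) ^ ( a )

[X [Y [Z [W ( [X [Y [Z [W a]]]] )] ^ [Z [W ( [X [Y [Z [W a]]]] )]]]]]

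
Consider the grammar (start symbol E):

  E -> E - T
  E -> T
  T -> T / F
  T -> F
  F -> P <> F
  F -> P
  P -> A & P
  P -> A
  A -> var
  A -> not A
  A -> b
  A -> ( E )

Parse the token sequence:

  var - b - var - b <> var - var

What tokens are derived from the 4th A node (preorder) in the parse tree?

b

[E [E [E [E [E [T [F [P [A var]]]]] - [T [F [P [A b]]]]] - [T [F [P [A var]]]]] - [T [F [P [A b]] <> [F [P [A var]]]]]] - [T [F [P [A var]]]]]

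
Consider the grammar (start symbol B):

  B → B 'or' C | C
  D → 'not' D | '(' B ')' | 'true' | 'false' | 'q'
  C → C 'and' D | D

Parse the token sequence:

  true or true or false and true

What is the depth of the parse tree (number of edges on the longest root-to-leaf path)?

[B [B [B [C [D true]]] or [C [D true]]] or [C [C [D false]] and [D true]]]

5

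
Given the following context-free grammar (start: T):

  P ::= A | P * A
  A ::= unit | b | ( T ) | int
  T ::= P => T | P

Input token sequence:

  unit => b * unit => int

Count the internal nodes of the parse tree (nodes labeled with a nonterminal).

[T [P [A unit]] => [T [P [P [A b]] * [A unit]] => [T [P [A int]]]]]

11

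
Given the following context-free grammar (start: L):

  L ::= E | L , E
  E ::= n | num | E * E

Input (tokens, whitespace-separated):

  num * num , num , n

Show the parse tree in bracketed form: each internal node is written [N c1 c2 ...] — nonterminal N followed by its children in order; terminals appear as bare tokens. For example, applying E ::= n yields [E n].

[L [L [L [E [E num] * [E num]]] , [E num]] , [E n]]

L
L , E
L , E , E
E , E , E
E * E , E , E
num * E , E , E
num * num , E , E
num * num , num , E
num * num , num , n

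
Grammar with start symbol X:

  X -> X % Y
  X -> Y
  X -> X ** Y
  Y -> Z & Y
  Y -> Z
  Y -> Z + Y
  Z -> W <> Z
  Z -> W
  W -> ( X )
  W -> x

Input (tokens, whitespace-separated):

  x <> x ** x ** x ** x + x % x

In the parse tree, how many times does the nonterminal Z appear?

7

[X [X [X [X [X [Y [Z [W x] <> [Z [W x]]]]] ** [Y [Z [W x]]]] ** [Y [Z [W x]]]] ** [Y [Z [W x]] + [Y [Z [W x]]]]] % [Y [Z [W x]]]]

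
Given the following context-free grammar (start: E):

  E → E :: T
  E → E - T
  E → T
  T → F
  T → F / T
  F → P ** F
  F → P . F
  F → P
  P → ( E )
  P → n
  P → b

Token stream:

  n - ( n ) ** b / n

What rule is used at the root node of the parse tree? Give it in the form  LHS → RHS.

[E [E [T [F [P n]]]] - [T [F [P ( [E [T [F [P n]]]] )] ** [F [P b]]] / [T [F [P n]]]]]

E → E - T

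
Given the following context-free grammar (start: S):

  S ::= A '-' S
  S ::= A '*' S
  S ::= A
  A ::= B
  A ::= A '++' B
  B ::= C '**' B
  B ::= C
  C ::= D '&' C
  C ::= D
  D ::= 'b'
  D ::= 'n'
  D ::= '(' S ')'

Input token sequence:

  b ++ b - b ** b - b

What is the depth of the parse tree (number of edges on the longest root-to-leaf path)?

7

[S [A [A [B [C [D b]]]] ++ [B [C [D b]]]] - [S [A [B [C [D b]] ** [B [C [D b]]]]] - [S [A [B [C [D b]]]]]]]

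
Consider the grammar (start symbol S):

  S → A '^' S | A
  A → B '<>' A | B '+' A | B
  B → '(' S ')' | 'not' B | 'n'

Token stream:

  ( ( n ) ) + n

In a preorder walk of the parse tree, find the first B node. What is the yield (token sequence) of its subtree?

[S [A [B ( [S [A [B ( [S [A [B n]]] )]]] )] + [A [B n]]]]

( ( n ) )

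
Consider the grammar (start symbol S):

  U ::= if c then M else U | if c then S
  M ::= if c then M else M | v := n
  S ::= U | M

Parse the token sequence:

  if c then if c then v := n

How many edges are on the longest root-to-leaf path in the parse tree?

[S [U if c then [S [U if c then [S [M v := n]]]]]]

6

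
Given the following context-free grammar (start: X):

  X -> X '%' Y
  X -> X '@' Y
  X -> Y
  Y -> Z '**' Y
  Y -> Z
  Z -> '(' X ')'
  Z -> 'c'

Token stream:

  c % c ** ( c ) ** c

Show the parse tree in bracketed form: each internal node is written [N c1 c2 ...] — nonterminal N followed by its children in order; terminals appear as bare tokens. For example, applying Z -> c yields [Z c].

X
X % Y
Y % Y
Z % Y
c % Y
c % Z ** Y
c % c ** Y
c % c ** Z ** Y
c % c ** ( X ) ** Y
c % c ** ( Y ) ** Y
c % c ** ( Z ) ** Y
c % c ** ( c ) ** Y
c % c ** ( c ) ** Z
c % c ** ( c ) ** c

[X [X [Y [Z c]]] % [Y [Z c] ** [Y [Z ( [X [Y [Z c]]] )] ** [Y [Z c]]]]]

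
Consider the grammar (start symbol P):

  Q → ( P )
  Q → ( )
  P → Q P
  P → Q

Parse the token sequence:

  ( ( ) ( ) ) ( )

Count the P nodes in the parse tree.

[P [Q ( [P [Q ( )] [P [Q ( )]]] )] [P [Q ( )]]]

4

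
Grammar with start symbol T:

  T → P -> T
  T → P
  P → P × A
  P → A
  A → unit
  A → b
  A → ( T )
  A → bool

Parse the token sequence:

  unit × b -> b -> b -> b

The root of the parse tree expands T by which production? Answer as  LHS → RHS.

[T [P [P [A unit]] × [A b]] -> [T [P [A b]] -> [T [P [A b]] -> [T [P [A b]]]]]]

T → P -> T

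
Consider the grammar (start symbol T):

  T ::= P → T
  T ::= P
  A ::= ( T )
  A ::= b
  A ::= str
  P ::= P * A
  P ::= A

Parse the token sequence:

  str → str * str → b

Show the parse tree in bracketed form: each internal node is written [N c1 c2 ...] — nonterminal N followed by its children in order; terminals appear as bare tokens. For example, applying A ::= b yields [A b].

[T [P [A str]] → [T [P [P [A str]] * [A str]] → [T [P [A b]]]]]

T
P → T
A → T
str → T
str → P → T
str → P * A → T
str → A * A → T
str → str * A → T
str → str * str → T
str → str * str → P
str → str * str → A
str → str * str → b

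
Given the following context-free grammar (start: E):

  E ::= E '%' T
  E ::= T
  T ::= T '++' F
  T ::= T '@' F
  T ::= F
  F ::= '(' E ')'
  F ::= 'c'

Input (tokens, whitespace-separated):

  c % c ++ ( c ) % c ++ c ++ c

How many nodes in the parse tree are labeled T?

7

[E [E [E [T [F c]]] % [T [T [F c]] ++ [F ( [E [T [F c]]] )]]] % [T [T [T [F c]] ++ [F c]] ++ [F c]]]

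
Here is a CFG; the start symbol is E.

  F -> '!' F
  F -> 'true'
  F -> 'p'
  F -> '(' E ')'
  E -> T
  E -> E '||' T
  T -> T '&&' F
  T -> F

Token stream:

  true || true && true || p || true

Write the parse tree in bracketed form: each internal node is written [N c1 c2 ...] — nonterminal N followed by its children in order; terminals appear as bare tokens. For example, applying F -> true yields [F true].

[E [E [E [E [T [F true]]] || [T [T [F true]] && [F true]]] || [T [F p]]] || [T [F true]]]

E
E || T
E || T || T
E || T || T || T
T || T || T || T
F || T || T || T
true || T || T || T
true || T && F || T || T
true || F && F || T || T
true || true && F || T || T
true || true && true || T || T
true || true && true || F || T
true || true && true || p || T
true || true && true || p || F
true || true && true || p || true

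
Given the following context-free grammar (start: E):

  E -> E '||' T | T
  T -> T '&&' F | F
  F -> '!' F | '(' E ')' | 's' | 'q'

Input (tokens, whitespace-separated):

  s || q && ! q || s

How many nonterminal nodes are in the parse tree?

12

[E [E [E [T [F s]]] || [T [T [F q]] && [F ! [F q]]]] || [T [F s]]]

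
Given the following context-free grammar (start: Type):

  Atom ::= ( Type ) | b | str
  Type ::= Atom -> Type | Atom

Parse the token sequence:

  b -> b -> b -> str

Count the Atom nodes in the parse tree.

[Type [Atom b] -> [Type [Atom b] -> [Type [Atom b] -> [Type [Atom str]]]]]

4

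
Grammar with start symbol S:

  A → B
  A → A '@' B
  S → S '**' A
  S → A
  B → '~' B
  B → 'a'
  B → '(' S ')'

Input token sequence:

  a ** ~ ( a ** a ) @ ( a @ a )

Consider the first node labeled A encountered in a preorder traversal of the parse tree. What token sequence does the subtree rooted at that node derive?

[S [S [A [B a]]] ** [A [A [B ~ [B ( [S [S [A [B a]]] ** [A [B a]]] )]]] @ [B ( [S [A [A [B a]] @ [B a]]] )]]]

a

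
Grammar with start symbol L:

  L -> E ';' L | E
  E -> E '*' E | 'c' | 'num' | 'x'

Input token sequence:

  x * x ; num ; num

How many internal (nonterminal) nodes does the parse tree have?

8

[L [E [E x] * [E x]] ; [L [E num] ; [L [E num]]]]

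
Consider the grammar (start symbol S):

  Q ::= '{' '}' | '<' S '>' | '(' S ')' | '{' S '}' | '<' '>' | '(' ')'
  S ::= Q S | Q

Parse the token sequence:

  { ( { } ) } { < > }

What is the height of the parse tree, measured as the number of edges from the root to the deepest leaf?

6

[S [Q { [S [Q ( [S [Q { }]] )]] }] [S [Q { [S [Q < >]] }]]]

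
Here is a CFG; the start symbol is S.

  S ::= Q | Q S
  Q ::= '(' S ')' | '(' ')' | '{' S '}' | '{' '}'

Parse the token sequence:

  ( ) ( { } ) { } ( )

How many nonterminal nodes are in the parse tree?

[S [Q ( )] [S [Q ( [S [Q { }]] )] [S [Q { }] [S [Q ( )]]]]]

10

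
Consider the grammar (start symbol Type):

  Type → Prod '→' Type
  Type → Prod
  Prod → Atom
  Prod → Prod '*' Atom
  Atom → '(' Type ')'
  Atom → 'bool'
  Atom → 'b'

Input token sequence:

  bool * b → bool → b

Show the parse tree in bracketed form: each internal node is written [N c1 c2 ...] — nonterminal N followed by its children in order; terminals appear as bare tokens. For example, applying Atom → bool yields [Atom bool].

Type
Prod → Type
Prod * Atom → Type
Atom * Atom → Type
bool * Atom → Type
bool * b → Type
bool * b → Prod → Type
bool * b → Atom → Type
bool * b → bool → Type
bool * b → bool → Prod
bool * b → bool → Atom
bool * b → bool → b

[Type [Prod [Prod [Atom bool]] * [Atom b]] → [Type [Prod [Atom bool]] → [Type [Prod [Atom b]]]]]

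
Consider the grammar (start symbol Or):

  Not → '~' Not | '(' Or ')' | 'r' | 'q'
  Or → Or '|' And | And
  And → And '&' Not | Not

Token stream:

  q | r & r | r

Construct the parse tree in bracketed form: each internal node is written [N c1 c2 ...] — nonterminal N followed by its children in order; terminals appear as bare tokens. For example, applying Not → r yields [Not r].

Or
Or | And
Or | And | And
And | And | And
Not | And | And
q | And | And
q | And & Not | And
q | Not & Not | And
q | r & Not | And
q | r & r | And
q | r & r | Not
q | r & r | r

[Or [Or [Or [And [Not q]]] | [And [And [Not r]] & [Not r]]] | [And [Not r]]]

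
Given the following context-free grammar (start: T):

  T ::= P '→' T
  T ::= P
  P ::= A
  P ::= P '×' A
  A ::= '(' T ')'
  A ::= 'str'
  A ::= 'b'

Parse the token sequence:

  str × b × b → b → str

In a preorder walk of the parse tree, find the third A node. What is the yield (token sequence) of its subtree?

[T [P [P [P [A str]] × [A b]] × [A b]] → [T [P [A b]] → [T [P [A str]]]]]

b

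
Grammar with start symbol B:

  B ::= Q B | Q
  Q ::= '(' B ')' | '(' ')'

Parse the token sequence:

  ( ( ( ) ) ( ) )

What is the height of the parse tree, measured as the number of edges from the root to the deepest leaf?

6

[B [Q ( [B [Q ( [B [Q ( )]] )] [B [Q ( )]]] )]]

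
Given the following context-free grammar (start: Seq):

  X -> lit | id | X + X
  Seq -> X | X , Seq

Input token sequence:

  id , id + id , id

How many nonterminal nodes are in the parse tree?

[Seq [X id] , [Seq [X [X id] + [X id]] , [Seq [X id]]]]

8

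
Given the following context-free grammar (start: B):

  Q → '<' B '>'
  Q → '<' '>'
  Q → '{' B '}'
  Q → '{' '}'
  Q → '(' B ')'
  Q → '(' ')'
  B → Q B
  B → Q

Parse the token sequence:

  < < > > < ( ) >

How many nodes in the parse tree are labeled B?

4

[B [Q < [B [Q < >]] >] [B [Q < [B [Q ( )]] >]]]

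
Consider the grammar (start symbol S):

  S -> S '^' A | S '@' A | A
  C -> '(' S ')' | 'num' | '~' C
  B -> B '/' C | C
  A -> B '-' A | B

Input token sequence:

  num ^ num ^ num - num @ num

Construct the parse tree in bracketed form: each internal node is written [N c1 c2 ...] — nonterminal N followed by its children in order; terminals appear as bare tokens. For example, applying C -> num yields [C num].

S
S @ A
S ^ A @ A
S ^ A ^ A @ A
A ^ A ^ A @ A
B ^ A ^ A @ A
C ^ A ^ A @ A
num ^ A ^ A @ A
num ^ B ^ A @ A
num ^ C ^ A @ A
num ^ num ^ A @ A
num ^ num ^ B - A @ A
num ^ num ^ C - A @ A
num ^ num ^ num - A @ A
num ^ num ^ num - B @ A
num ^ num ^ num - C @ A
num ^ num ^ num - num @ A
num ^ num ^ num - num @ B
num ^ num ^ num - num @ C
num ^ num ^ num - num @ num

[S [S [S [S [A [B [C num]]]] ^ [A [B [C num]]]] ^ [A [B [C num]] - [A [B [C num]]]]] @ [A [B [C num]]]]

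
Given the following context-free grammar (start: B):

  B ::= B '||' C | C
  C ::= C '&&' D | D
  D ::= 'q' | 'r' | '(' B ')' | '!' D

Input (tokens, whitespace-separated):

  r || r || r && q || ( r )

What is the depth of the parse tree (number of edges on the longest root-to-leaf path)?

[B [B [B [B [C [D r]]] || [C [D r]]] || [C [C [D r]] && [D q]]] || [C [D ( [B [C [D r]]] )]]]

6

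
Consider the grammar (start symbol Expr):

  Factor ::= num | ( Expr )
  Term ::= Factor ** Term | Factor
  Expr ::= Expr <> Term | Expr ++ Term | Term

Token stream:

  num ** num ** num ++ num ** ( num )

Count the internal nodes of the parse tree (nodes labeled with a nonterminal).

15

[Expr [Expr [Term [Factor num] ** [Term [Factor num] ** [Term [Factor num]]]]] ++ [Term [Factor num] ** [Term [Factor ( [Expr [Term [Factor num]]] )]]]]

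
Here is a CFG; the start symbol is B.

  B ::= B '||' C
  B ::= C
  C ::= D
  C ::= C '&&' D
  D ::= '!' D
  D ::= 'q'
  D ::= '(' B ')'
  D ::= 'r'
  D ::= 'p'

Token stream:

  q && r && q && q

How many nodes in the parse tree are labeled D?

[B [C [C [C [C [D q]] && [D r]] && [D q]] && [D q]]]

4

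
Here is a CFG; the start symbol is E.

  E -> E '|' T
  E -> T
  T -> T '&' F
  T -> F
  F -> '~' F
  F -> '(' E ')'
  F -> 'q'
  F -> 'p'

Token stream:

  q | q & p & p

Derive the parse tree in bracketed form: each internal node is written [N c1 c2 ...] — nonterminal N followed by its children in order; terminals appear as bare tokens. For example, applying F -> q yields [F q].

[E [E [T [F q]]] | [T [T [T [F q]] & [F p]] & [F p]]]

E
E | T
T | T
F | T
q | T
q | T & F
q | T & F & F
q | F & F & F
q | q & F & F
q | q & p & F
q | q & p & p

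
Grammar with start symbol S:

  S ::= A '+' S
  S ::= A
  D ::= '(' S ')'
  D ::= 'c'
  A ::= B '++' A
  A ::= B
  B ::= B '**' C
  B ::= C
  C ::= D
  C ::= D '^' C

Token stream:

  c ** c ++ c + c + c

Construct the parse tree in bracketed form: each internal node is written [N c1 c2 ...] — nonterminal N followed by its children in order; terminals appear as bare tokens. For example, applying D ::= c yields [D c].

S
A + S
B ++ A + S
B ** C ++ A + S
C ** C ++ A + S
D ** C ++ A + S
c ** C ++ A + S
c ** D ++ A + S
c ** c ++ A + S
c ** c ++ B + S
c ** c ++ C + S
c ** c ++ D + S
c ** c ++ c + S
c ** c ++ c + A + S
c ** c ++ c + B + S
c ** c ++ c + C + S
c ** c ++ c + D + S
c ** c ++ c + c + S
c ** c ++ c + c + A
c ** c ++ c + c + B
c ** c ++ c + c + C
c ** c ++ c + c + D
c ** c ++ c + c + c

[S [A [B [B [C [D c]]] ** [C [D c]]] ++ [A [B [C [D c]]]]] + [S [A [B [C [D c]]]] + [S [A [B [C [D c]]]]]]]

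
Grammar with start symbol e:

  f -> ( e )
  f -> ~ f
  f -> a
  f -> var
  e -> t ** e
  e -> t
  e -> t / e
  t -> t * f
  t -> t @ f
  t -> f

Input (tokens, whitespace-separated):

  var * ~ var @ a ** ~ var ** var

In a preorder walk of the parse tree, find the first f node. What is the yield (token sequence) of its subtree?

var

[e [t [t [t [f var]] * [f ~ [f var]]] @ [f a]] ** [e [t [f ~ [f var]]] ** [e [t [f var]]]]]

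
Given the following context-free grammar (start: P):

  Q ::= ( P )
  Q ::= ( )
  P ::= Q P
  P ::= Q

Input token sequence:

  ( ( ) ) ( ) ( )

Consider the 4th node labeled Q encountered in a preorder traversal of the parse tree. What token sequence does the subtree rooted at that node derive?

[P [Q ( [P [Q ( )]] )] [P [Q ( )] [P [Q ( )]]]]

( )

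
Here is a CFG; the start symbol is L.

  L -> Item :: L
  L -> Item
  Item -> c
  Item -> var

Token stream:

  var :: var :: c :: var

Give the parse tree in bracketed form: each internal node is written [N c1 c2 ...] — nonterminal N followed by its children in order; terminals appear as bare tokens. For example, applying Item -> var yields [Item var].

[L [Item var] :: [L [Item var] :: [L [Item c] :: [L [Item var]]]]]

L
Item :: L
var :: L
var :: Item :: L
var :: var :: L
var :: var :: Item :: L
var :: var :: c :: L
var :: var :: c :: Item
var :: var :: c :: var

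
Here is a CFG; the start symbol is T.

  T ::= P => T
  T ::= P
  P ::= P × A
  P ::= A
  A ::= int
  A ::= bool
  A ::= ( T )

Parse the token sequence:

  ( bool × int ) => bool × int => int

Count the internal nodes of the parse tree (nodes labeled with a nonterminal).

[T [P [A ( [T [P [P [A bool]] × [A int]]] )]] => [T [P [P [A bool]] × [A int]] => [T [P [A int]]]]]

16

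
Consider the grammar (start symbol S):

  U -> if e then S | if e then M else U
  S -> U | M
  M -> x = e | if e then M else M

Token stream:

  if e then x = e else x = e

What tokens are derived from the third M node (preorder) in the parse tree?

[S [M if e then [M x = e] else [M x = e]]]

x = e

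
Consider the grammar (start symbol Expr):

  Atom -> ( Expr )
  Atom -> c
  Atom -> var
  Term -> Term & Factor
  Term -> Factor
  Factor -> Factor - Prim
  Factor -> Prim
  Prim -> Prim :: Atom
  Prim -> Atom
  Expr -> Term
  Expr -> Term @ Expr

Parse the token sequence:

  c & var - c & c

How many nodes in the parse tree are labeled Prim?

4

[Expr [Term [Term [Term [Factor [Prim [Atom c]]]] & [Factor [Factor [Prim [Atom var]]] - [Prim [Atom c]]]] & [Factor [Prim [Atom c]]]]]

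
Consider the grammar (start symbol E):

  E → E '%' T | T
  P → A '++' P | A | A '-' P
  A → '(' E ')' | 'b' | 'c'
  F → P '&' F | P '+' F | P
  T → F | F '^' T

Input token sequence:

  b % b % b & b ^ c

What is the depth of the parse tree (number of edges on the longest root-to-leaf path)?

[E [E [E [T [F [P [A b]]]]] % [T [F [P [A b]]]]] % [T [F [P [A b]] & [F [P [A b]]]] ^ [T [F [P [A c]]]]]]

7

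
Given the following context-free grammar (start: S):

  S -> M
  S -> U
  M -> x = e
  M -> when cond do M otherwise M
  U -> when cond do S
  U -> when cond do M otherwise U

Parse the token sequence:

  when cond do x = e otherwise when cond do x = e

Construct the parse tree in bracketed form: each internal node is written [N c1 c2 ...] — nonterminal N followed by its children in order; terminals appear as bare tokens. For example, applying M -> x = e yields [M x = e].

[S [U when cond do [M x = e] otherwise [U when cond do [S [M x = e]]]]]

S
U
when cond do M otherwise U
when cond do x = e otherwise U
when cond do x = e otherwise when cond do S
when cond do x = e otherwise when cond do M
when cond do x = e otherwise when cond do x = e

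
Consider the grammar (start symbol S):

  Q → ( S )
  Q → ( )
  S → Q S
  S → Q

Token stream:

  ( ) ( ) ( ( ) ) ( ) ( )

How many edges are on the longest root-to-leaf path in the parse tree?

[S [Q ( )] [S [Q ( )] [S [Q ( [S [Q ( )]] )] [S [Q ( )] [S [Q ( )]]]]]]

6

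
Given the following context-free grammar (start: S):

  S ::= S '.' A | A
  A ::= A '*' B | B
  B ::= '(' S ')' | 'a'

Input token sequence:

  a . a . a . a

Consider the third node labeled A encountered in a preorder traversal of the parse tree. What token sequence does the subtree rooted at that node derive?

a

[S [S [S [S [A [B a]]] . [A [B a]]] . [A [B a]]] . [A [B a]]]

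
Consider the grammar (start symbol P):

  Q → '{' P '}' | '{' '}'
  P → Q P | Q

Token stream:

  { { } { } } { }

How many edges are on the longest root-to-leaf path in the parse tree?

5

[P [Q { [P [Q { }] [P [Q { }]]] }] [P [Q { }]]]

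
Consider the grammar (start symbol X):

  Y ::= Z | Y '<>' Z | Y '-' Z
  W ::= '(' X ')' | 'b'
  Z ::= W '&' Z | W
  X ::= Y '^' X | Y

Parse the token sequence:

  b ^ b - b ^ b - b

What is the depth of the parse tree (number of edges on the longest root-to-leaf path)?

7

[X [Y [Z [W b]]] ^ [X [Y [Y [Z [W b]]] - [Z [W b]]] ^ [X [Y [Y [Z [W b]]] - [Z [W b]]]]]]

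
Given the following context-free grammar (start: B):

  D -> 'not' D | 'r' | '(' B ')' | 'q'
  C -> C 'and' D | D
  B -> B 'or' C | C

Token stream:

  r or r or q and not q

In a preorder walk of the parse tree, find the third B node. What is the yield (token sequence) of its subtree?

r

[B [B [B [C [D r]]] or [C [D r]]] or [C [C [D q]] and [D not [D q]]]]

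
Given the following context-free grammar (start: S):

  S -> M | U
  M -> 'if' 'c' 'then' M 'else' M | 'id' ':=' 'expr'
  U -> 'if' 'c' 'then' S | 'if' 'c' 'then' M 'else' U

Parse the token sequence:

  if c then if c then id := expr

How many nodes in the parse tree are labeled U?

[S [U if c then [S [U if c then [S [M id := expr]]]]]]

2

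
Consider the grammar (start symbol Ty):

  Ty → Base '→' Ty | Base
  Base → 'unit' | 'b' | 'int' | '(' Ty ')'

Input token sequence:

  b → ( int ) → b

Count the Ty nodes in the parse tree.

[Ty [Base b] → [Ty [Base ( [Ty [Base int]] )] → [Ty [Base b]]]]

4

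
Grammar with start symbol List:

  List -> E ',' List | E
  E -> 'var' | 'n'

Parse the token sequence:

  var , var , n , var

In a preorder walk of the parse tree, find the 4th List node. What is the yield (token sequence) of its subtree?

var

[List [E var] , [List [E var] , [List [E n] , [List [E var]]]]]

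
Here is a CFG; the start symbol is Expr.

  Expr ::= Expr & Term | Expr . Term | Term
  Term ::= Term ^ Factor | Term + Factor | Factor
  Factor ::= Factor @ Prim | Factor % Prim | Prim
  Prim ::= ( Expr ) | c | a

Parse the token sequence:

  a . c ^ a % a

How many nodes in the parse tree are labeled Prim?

[Expr [Expr [Term [Factor [Prim a]]]] . [Term [Term [Factor [Prim c]]] ^ [Factor [Factor [Prim a]] % [Prim a]]]]

4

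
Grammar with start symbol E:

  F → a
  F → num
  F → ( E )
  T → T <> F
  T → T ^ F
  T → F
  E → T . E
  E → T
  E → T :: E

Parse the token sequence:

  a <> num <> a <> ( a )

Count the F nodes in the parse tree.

5

[E [T [T [T [T [F a]] <> [F num]] <> [F a]] <> [F ( [E [T [F a]]] )]]]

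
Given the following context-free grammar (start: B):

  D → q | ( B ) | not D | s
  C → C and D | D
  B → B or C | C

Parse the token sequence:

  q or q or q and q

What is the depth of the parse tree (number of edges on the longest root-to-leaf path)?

5

[B [B [B [C [D q]]] or [C [D q]]] or [C [C [D q]] and [D q]]]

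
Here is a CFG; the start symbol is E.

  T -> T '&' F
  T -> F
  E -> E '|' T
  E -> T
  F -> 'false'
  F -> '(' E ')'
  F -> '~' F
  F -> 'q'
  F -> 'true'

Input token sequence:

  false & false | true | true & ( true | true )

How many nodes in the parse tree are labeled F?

[E [E [E [T [T [F false]] & [F false]]] | [T [F true]]] | [T [T [F true]] & [F ( [E [E [T [F true]]] | [T [F true]]] )]]]

7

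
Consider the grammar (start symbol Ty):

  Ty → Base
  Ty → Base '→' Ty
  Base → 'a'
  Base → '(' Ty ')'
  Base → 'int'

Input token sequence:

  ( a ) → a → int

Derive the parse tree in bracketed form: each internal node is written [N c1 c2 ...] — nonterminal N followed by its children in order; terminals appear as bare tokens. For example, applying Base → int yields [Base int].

Ty
Base → Ty
( Ty ) → Ty
( Base ) → Ty
( a ) → Ty
( a ) → Base → Ty
( a ) → a → Ty
( a ) → a → Base
( a ) → a → int

[Ty [Base ( [Ty [Base a]] )] → [Ty [Base a] → [Ty [Base int]]]]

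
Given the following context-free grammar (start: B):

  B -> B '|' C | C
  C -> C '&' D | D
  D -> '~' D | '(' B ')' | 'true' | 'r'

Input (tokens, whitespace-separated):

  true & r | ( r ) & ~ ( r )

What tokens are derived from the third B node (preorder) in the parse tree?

r

[B [B [C [C [D true]] & [D r]]] | [C [C [D ( [B [C [D r]]] )]] & [D ~ [D ( [B [C [D r]]] )]]]]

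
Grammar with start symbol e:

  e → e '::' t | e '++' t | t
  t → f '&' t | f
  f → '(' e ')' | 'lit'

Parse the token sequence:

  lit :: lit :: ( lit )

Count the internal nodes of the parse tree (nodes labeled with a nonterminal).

[e [e [e [t [f lit]]] :: [t [f lit]]] :: [t [f ( [e [t [f lit]]] )]]]

12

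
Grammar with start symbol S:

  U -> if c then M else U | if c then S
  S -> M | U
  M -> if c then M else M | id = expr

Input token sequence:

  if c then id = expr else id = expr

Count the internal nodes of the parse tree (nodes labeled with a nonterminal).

[S [M if c then [M id = expr] else [M id = expr]]]

4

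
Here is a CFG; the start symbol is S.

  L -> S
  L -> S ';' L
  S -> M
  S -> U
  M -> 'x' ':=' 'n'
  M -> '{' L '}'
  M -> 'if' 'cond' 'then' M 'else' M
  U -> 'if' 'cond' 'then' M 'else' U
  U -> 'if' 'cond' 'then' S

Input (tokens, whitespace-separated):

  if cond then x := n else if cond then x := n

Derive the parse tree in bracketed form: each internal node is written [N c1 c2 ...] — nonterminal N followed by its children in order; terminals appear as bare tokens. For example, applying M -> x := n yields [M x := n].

S
U
if cond then M else U
if cond then x := n else U
if cond then x := n else if cond then S
if cond then x := n else if cond then M
if cond then x := n else if cond then x := n

[S [U if cond then [M x := n] else [U if cond then [S [M x := n]]]]]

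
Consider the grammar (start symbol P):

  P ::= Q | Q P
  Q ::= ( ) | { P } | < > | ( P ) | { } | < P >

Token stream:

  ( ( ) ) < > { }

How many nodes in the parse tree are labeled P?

4

[P [Q ( [P [Q ( )]] )] [P [Q < >] [P [Q { }]]]]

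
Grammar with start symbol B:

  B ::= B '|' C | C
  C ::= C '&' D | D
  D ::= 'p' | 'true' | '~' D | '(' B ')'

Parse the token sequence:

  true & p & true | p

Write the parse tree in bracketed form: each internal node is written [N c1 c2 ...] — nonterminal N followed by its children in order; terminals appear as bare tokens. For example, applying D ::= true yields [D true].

[B [B [C [C [C [D true]] & [D p]] & [D true]]] | [C [D p]]]

B
B | C
C | C
C & D | C
C & D & D | C
D & D & D | C
true & D & D | C
true & p & D | C
true & p & true | C
true & p & true | D
true & p & true | p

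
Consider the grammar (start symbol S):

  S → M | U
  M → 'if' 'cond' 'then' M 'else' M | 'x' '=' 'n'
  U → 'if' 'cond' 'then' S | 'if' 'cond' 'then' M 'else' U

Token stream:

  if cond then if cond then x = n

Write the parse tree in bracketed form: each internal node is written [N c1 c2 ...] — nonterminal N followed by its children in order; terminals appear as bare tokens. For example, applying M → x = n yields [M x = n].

S
U
if cond then S
if cond then U
if cond then if cond then S
if cond then if cond then M
if cond then if cond then x = n

[S [U if cond then [S [U if cond then [S [M x = n]]]]]]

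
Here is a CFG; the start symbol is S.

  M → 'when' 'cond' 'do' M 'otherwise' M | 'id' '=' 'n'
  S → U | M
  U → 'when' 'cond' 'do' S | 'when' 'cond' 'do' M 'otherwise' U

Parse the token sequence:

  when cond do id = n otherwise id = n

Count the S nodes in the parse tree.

[S [M when cond do [M id = n] otherwise [M id = n]]]

1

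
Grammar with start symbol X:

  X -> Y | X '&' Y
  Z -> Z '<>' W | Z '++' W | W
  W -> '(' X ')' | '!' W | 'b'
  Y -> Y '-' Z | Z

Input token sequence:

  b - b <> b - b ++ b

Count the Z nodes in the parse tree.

5

[X [Y [Y [Y [Z [W b]]] - [Z [Z [W b]] <> [W b]]] - [Z [Z [W b]] ++ [W b]]]]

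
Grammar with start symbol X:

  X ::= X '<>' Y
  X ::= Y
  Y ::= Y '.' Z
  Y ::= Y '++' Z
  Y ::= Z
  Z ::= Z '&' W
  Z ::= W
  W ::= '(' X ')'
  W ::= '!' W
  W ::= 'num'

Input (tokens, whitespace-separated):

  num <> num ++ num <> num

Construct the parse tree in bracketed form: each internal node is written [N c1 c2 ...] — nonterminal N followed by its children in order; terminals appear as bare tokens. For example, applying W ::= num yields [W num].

X
X <> Y
X <> Y <> Y
Y <> Y <> Y
Z <> Y <> Y
W <> Y <> Y
num <> Y <> Y
num <> Y ++ Z <> Y
num <> Z ++ Z <> Y
num <> W ++ Z <> Y
num <> num ++ Z <> Y
num <> num ++ W <> Y
num <> num ++ num <> Y
num <> num ++ num <> Z
num <> num ++ num <> W
num <> num ++ num <> num

[X [X [X [Y [Z [W num]]]] <> [Y [Y [Z [W num]]] ++ [Z [W num]]]] <> [Y [Z [W num]]]]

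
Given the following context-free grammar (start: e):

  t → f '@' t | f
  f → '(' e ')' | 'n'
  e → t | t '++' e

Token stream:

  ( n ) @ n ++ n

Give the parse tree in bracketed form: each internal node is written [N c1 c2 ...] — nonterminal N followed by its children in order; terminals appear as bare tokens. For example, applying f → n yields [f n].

[e [t [f ( [e [t [f n]]] )] @ [t [f n]]] ++ [e [t [f n]]]]

e
t ++ e
f @ t ++ e
( e ) @ t ++ e
( t ) @ t ++ e
( f ) @ t ++ e
( n ) @ t ++ e
( n ) @ f ++ e
( n ) @ n ++ e
( n ) @ n ++ t
( n ) @ n ++ f
( n ) @ n ++ n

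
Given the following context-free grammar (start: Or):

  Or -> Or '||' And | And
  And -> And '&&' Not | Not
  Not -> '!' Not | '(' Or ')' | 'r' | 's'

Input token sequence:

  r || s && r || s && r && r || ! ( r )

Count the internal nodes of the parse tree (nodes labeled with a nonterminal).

22

[Or [Or [Or [Or [And [Not r]]] || [And [And [Not s]] && [Not r]]] || [And [And [And [Not s]] && [Not r]] && [Not r]]] || [And [Not ! [Not ( [Or [And [Not r]]] )]]]]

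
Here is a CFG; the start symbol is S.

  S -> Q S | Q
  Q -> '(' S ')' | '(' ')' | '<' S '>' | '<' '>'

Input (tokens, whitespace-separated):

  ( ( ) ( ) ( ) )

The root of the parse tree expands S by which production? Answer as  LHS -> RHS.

S -> Q

[S [Q ( [S [Q ( )] [S [Q ( )] [S [Q ( )]]]] )]]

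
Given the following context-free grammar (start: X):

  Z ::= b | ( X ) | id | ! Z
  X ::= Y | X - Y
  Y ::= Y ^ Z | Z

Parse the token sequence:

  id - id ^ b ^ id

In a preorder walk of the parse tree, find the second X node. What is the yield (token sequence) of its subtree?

[X [X [Y [Z id]]] - [Y [Y [Y [Z id]] ^ [Z b]] ^ [Z id]]]

id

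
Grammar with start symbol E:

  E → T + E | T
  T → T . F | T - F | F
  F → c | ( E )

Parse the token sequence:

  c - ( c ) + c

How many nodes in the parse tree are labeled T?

[E [T [T [F c]] - [F ( [E [T [F c]]] )]] + [E [T [F c]]]]

4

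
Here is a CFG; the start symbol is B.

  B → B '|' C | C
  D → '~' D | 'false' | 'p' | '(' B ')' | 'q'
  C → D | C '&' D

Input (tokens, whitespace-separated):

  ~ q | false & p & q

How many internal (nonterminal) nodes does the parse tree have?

11

[B [B [C [D ~ [D q]]]] | [C [C [C [D false]] & [D p]] & [D q]]]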